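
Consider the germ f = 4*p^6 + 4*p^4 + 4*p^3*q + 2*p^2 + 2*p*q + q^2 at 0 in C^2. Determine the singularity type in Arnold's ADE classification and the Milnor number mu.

Type A1, Milnor number mu = 1.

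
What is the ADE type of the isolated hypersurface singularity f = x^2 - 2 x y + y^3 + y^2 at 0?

A_{2}

The Hessian of f at 0 has rank 1. Corank 1: A-series; mu = 2 gives A_2.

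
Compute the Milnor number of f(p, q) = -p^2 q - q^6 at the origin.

The Hessian of f at 0 has rank 0. Corank 2; j^3 = -p^2*q has shape L^2 M (L != M), so D-series; mu = 7 gives D_7.

7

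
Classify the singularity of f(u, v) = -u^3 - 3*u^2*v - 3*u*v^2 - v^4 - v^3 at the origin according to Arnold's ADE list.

E6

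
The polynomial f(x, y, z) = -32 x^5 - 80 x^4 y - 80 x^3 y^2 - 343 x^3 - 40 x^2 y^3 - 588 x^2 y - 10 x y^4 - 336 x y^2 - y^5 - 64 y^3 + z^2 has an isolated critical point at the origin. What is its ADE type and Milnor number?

Type E8, Milnor number mu = 8.

The Hessian of f at 0 is [[0, 0, 0], [0, 0, 0], [0, 0, 2]] with rank 1, so corank 2. A Groebner basis of the Jacobian ideal J(f) in C{x,y,z} is {y^5, x*y^3 + 31*y^4/56, x^2 + 8*x*y/7 + 16*y^2/49, z}; counting standard monomials gives mu = 8. Corank 2; j^3 = -(7*x + 4*y)^3 is a perfect cube, so E-series; the 5-jet and mu = 8 give E_8.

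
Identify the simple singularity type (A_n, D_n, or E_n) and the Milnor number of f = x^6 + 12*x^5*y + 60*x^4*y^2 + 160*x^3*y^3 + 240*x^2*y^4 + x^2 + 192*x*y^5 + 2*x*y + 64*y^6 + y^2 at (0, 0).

Type A_5, Milnor number mu = 5.

The Hessian of f at 0 has rank 1. Corank 1: A-series; mu = 5 gives A_5.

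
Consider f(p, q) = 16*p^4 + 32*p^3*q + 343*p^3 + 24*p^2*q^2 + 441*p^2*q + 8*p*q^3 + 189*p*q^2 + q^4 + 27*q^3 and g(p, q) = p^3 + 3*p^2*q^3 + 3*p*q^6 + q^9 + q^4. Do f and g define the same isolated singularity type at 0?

Yes.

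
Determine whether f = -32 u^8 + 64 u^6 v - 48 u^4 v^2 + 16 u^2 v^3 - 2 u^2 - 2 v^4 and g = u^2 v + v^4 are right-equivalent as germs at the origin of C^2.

The Hessian of f at 0 has rank 1. Corank 1: A-series; mu = 3 gives A_3. The Hessian of g at 0 has rank 0. Corank 2; j^3 = u^2*v has shape L^2 M (L != M), so D-series; mu = 5 gives D_5. f is A_3 but g is D_5, hence not right-equivalent.

No.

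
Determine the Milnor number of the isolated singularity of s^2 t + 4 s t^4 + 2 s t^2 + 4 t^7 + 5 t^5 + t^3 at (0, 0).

The Hessian of f at 0 is [[0, 0], [0, 0]] with rank 0, so corank 2. A Groebner basis of the Jacobian ideal J(f) in C{s,t} is {s*t/2 + t^4 + t^2/2, s*t^2 + t^3, s^2 - s*t/2 - 3*t^2/2}; counting standard monomials gives mu = 6. Corank 2; j^3 = t*(s + t)^2 has shape L^2 M (L != M), so D-series; mu = 6 gives D_6.

6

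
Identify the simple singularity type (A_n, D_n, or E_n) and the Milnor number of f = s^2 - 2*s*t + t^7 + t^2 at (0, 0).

Type A6, Milnor number mu = 6.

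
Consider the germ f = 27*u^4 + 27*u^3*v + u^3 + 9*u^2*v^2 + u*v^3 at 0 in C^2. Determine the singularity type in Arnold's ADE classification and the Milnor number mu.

The Hessian of f at 0 is [[0, 0], [0, 0]] with rank 0, so corank 2. A Groebner basis of the Jacobian ideal J(f) in C{u,v} is {u^2/3 + v^4 + v^3/9, u^3, u^2*v - u^2/9 - v^3/27, 2*u^2/3 + u*v^2 + 2*v^3/9}; counting standard monomials gives mu = 7. Corank 2; j^3 = u^3 is a perfect cube, so E-series; the 4-jet and mu = 7 give E_7.

Type E_7, Milnor number mu = 7.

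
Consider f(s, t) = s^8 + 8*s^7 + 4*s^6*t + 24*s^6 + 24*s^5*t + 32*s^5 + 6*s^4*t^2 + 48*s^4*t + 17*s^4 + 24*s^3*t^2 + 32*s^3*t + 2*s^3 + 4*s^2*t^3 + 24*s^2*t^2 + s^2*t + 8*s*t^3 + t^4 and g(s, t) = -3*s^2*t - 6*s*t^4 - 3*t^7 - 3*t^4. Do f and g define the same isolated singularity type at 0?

Yes.

The Hessian of f at 0 is [[0, 0], [0, 0]] with rank 0, so corank 2. A Groebner basis of the Jacobian ideal J(f) in C{s,t} is {s*t^2, -s*t/8 + t^3, s^2 + s*t/2}; counting standard monomials gives mu = 5. Corank 2; j^3 = s^2*(2*s + t) has shape L^2 M (L != M), so D-series; mu = 5 gives D_5. The Hessian of g at 0 is [[0, 0], [0, 0]] with rank 0, so corank 2. A Groebner basis of the Jacobian ideal J(g) in C{s,t} is {s^3, s^2/4 + t^3, s*t}; counting standard monomials gives mu = 5. Corank 2; j^3 = -3*s^2*t has shape L^2 M (L != M), so D-series; mu = 5 gives D_5. Both have type D_5, hence right-equivalent.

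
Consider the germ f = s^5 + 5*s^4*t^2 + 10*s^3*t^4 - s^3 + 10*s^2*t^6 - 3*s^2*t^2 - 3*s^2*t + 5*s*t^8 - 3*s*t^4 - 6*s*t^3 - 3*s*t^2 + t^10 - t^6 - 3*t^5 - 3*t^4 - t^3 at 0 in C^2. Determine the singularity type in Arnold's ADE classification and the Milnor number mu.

The Hessian of f at 0 has rank 0. Corank 2; j^3 = -(s + t)^3 is a perfect cube, so E-series; the 5-jet and mu = 8 give E_8.

Type E8, Milnor number mu = 8.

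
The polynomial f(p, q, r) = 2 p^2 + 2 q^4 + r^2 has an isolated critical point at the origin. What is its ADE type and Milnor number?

Type A3, Milnor number mu = 3.

The Hessian of f at 0 has rank 2. Corank 1: A-series; mu = 3 gives A_3.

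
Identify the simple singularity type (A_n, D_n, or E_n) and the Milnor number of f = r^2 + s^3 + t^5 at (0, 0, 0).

Type E8, Milnor number mu = 8.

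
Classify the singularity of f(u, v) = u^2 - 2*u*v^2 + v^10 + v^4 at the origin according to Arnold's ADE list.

The Hessian of f at 0 has rank 1. Corank 1: A-series; mu = 9 gives A_9.

A_{9}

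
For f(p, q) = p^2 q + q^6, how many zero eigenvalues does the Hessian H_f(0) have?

2

The Hessian at 0 is [[0, 0], [0, 0]] of rank 0; hence corank 2.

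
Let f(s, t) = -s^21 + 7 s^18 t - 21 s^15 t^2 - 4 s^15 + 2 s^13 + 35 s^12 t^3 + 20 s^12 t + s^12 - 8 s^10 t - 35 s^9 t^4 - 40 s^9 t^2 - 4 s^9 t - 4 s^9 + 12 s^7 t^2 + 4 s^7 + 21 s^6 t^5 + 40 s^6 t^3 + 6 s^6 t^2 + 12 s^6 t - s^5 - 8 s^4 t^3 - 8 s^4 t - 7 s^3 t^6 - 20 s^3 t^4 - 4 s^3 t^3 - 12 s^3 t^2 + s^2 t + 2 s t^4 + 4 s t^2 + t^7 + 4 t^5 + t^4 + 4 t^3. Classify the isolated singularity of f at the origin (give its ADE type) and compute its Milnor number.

The Hessian of f at 0 has rank 0. Corank 2; j^3 = t*(s + 2*t)^2 has shape L^2 M (L != M), so D-series; mu = 5 gives D_5.

Type D_5, Milnor number mu = 5.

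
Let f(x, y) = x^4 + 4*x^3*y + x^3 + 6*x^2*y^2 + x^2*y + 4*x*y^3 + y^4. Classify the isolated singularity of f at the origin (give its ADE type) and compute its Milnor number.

Type D_{5}, Milnor number mu = 5.

The Hessian of f at 0 has rank 0. Corank 2; j^3 = x^2*(x + y) has shape L^2 M (L != M), so D-series; mu = 5 gives D_5.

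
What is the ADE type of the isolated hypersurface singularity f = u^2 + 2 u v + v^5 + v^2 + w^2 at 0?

A_4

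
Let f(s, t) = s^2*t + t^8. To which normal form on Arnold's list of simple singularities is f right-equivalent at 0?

The Hessian of f at 0 is [[0, 0], [0, 0]] with rank 0, so corank 2. A Groebner basis of the Jacobian ideal J(f) in C{s,t} is {s^2/8 + t^7, s^3, s*t}; counting standard monomials gives mu = 9. Corank 2; j^3 = s^2*t has shape L^2 M (L != M), so D-series; mu = 9 gives D_9.

D9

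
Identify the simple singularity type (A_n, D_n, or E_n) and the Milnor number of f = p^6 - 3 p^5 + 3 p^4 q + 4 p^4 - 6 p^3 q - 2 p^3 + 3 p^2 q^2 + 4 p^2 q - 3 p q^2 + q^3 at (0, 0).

The Hessian of f at 0 is [[0, 0], [0, 0]] with rank 0, so corank 2. A Groebner basis of the Jacobian ideal J(f) in C{p,q} is {q^3, p^2 - 3*q^2/2, p*q - 3*q^2/2}; counting standard monomials gives mu = 4. Corank 2; j^3 = -(p - q)*(2*p^2 - 2*p*q + q^2) splits into three distinct lines over C (the quadratic factor has nonzero discriminant), so D_4.

Type D4, Milnor number mu = 4.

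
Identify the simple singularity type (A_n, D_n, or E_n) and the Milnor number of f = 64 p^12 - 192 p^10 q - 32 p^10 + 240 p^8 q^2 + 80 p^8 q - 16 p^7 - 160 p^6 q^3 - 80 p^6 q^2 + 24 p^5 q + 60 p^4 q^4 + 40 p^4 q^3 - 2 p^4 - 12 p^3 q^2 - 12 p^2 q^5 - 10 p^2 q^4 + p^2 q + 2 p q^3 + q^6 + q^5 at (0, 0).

Type D7, Milnor number mu = 7.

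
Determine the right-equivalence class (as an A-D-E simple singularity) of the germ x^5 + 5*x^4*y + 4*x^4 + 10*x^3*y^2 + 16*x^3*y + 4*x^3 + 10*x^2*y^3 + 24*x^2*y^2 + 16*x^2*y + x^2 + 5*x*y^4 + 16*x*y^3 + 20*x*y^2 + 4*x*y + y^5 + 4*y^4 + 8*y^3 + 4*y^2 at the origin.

A_4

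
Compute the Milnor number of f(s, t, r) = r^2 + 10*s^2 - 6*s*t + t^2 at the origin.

The Hessian of f at 0 has rank 3. Corank 0: nondegenerate Morse point, so A_1.

1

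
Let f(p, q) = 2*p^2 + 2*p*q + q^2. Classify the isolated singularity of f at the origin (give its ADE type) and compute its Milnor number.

Type A1, Milnor number mu = 1.

The Hessian of f at 0 is [[4, 2], [2, 2]] with rank 2, so corank 0. A Groebner basis of the Jacobian ideal J(f) in C{p,q} is {p, q}; counting standard monomials gives mu = 1. Corank 0: nondegenerate Morse point, so A_1.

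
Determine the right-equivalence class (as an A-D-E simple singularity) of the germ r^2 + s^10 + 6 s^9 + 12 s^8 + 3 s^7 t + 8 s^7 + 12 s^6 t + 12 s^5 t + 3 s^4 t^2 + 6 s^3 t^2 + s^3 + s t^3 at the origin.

E_7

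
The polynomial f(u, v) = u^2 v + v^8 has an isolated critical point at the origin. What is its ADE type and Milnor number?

Type D_{9}, Milnor number mu = 9.

The Hessian of f at 0 is [[0, 0], [0, 0]] with rank 0, so corank 2. A Groebner basis of the Jacobian ideal J(f) in C{u,v} is {u^2/8 + v^7, u^3, u*v}; counting standard monomials gives mu = 9. Corank 2; j^3 = u^2*v has shape L^2 M (L != M), so D-series; mu = 9 gives D_9.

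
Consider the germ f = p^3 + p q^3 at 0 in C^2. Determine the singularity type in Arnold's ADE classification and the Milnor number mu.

Type E_7, Milnor number mu = 7.

The Hessian of f at 0 has rank 0. Corank 2; j^3 = p^3 is a perfect cube, so E-series; the 4-jet and mu = 7 give E_7.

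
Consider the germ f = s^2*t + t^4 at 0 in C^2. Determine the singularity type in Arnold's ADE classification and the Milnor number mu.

Type D_5, Milnor number mu = 5.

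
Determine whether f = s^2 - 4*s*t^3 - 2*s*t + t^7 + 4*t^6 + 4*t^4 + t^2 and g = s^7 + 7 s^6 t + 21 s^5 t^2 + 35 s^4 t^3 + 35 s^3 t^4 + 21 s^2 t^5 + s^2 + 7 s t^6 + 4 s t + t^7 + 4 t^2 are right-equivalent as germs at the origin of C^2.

Yes.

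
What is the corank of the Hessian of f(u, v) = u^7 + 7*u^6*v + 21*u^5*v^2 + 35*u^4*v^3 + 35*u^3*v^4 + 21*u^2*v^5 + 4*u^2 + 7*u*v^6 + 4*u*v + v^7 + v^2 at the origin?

The Hessian at 0 is [[8, 4], [4, 2]] of rank 1; hence corank 1.

1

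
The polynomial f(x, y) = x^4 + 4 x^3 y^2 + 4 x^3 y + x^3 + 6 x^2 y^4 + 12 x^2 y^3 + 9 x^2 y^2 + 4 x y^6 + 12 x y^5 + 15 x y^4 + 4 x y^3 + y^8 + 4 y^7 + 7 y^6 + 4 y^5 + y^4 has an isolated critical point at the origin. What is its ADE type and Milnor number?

Type E_6, Milnor number mu = 6.

The Hessian of f at 0 is [[0, 0], [0, 0]] with rank 0, so corank 2. A Groebner basis of the Jacobian ideal J(f) in C{x,y} is {x^3, x^2*y, x^2/2 + x*y^2, -3*x^2/2 + y^3}; counting standard monomials gives mu = 6. Corank 2; j^3 = x^3 is a perfect cube, so E-series; the 4-jet and mu = 6 give E_6.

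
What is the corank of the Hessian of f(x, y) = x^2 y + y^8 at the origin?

Hessian at 0 has rank 0.

2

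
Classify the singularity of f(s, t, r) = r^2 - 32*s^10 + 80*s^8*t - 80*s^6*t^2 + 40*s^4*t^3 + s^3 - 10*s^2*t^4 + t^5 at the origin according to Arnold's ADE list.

E8

The Hessian of f at 0 has rank 1. Corank 2; j^3 = s^3 is a perfect cube, so E-series; the 5-jet and mu = 8 give E_8.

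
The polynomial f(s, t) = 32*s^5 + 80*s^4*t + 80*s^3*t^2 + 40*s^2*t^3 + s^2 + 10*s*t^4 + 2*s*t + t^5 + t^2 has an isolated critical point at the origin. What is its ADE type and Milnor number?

The Hessian of f at 0 has rank 1. Corank 1: A-series; mu = 4 gives A_4.

Type A4, Milnor number mu = 4.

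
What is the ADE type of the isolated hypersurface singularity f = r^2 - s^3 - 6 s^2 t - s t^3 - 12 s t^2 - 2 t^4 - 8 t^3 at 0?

E_7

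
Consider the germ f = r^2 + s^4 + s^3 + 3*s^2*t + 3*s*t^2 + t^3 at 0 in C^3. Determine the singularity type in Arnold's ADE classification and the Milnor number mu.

Type E_{6}, Milnor number mu = 6.

The Hessian of f at 0 has rank 1. Corank 2; j^3 = (s + t)^3 is a perfect cube, so E-series; the 4-jet and mu = 6 give E_6.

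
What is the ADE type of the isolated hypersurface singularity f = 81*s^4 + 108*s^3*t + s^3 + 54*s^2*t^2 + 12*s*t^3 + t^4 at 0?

The Hessian of f at 0 is [[0, 0], [0, 0]] with rank 0, so corank 2. A Groebner basis of the Jacobian ideal J(f) in C{s,t} is {t^4, s*t^2 + t^3/9, s^2}; counting standard monomials gives mu = 6. Corank 2; j^3 = s^3 is a perfect cube, so E-series; the 4-jet and mu = 6 give E_6.

E_{6}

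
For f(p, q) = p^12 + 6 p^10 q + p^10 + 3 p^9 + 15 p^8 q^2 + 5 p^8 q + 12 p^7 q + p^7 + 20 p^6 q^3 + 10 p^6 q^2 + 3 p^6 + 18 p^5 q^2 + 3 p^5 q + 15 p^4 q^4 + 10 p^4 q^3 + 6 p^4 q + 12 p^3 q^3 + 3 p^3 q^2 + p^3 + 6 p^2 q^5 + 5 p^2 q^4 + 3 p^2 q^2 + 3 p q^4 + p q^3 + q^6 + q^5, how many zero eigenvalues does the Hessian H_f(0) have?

2

Hessian at 0 has rank 0.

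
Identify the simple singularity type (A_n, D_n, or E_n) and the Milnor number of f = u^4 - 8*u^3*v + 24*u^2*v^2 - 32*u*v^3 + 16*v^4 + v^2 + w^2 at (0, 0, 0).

Type A_3, Milnor number mu = 3.

The Hessian of f at 0 has rank 2. Corank 1: A-series; mu = 3 gives A_3.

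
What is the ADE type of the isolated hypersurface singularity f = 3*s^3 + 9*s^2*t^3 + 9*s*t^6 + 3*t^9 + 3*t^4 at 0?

E_6

The Hessian of f at 0 is [[0, 0], [0, 0]] with rank 0, so corank 2. A Groebner basis of the Jacobian ideal J(f) in C{s,t} is {t^3, s^2}; counting standard monomials gives mu = 6. Corank 2; j^3 = 3*s^3 is a perfect cube, so E-series; the 4-jet and mu = 6 give E_6.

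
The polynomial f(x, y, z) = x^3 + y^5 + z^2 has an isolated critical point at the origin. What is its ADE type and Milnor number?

Type E_{8}, Milnor number mu = 8.

The Hessian of f at 0 has rank 1. Corank 2; j^3 = x^3 is a perfect cube, so E-series; the 5-jet and mu = 8 give E_8.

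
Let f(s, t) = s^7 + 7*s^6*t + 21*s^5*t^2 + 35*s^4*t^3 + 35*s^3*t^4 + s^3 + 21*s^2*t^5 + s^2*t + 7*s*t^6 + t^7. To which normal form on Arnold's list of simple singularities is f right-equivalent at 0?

The Hessian of f at 0 is [[0, 0], [0, 0]] with rank 0, so corank 2. A Groebner basis of the Jacobian ideal J(f) in C{s,t} is {-s*t/7 + t^6, s*t^2, s^2 + s*t}; counting standard monomials gives mu = 8. Corank 2; j^3 = s^2*(s + t) has shape L^2 M (L != M), so D-series; mu = 8 gives D_8.

D8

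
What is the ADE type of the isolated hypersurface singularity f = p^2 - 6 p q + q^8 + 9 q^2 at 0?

A_7

The Hessian of f at 0 is [[2, -6], [-6, 18]] with rank 1, so corank 1. A Groebner basis of the Jacobian ideal J(f) in C{p,q} is {q^7, p - 3*q}; counting standard monomials gives mu = 7. Corank 1: A-series; mu = 7 gives A_7.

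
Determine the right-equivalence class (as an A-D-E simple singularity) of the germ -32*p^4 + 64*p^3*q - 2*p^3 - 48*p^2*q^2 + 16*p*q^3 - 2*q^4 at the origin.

E_{6}

The Hessian of f at 0 has rank 0. Corank 2; j^3 = -2*p^3 is a perfect cube, so E-series; the 4-jet and mu = 6 give E_6.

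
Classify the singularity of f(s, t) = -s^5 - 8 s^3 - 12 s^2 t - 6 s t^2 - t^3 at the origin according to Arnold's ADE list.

E_8

The Hessian of f at 0 has rank 0. Corank 2; j^3 = -(2*s + t)^3 is a perfect cube, so E-series; the 5-jet and mu = 8 give E_8.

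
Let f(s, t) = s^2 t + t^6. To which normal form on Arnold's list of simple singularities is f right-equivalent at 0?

The Hessian of f at 0 has rank 0. Corank 2; j^3 = s^2*t has shape L^2 M (L != M), so D-series; mu = 7 gives D_7.

D7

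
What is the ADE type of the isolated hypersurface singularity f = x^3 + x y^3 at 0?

E7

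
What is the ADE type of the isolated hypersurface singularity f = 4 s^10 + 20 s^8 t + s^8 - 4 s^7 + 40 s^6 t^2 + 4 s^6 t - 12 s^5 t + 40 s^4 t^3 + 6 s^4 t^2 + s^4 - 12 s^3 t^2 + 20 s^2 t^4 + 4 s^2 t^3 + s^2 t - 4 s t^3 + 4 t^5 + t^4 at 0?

D_5

The Hessian of f at 0 has rank 0. Corank 2; j^3 = s^2*t has shape L^2 M (L != M), so D-series; mu = 5 gives D_5.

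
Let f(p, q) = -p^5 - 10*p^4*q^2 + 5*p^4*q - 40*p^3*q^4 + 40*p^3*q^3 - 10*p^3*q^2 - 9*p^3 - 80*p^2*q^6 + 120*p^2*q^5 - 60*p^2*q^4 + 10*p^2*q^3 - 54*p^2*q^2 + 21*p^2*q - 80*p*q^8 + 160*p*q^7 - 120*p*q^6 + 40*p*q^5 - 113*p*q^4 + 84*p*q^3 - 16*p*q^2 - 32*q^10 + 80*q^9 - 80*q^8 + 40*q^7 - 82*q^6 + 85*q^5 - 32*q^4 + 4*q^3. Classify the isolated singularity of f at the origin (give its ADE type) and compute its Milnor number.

Type D_{6}, Milnor number mu = 6.

The Hessian of f at 0 has rank 0. Corank 2; j^3 = -(p - q)*(3*p - 2*q)^2 has shape L^2 M (L != M), so D-series; mu = 6 gives D_6.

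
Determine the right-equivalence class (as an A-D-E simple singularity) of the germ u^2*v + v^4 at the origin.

The Hessian of f at 0 is [[0, 0], [0, 0]] with rank 0, so corank 2. A Groebner basis of the Jacobian ideal J(f) in C{u,v} is {u^3, u^2/4 + v^3, u*v}; counting standard monomials gives mu = 5. Corank 2; j^3 = u^2*v has shape L^2 M (L != M), so D-series; mu = 5 gives D_5.

D5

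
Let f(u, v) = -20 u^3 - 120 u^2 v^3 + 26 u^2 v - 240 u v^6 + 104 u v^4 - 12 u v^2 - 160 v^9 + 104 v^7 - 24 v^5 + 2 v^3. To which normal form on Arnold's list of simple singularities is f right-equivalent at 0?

The Hessian of f at 0 has rank 0. Corank 2; j^3 = -2*(2*u - v)*(5*u^2 - 4*u*v + v^2) splits into three distinct lines over C (the quadratic factor has nonzero discriminant), so D_4.

D4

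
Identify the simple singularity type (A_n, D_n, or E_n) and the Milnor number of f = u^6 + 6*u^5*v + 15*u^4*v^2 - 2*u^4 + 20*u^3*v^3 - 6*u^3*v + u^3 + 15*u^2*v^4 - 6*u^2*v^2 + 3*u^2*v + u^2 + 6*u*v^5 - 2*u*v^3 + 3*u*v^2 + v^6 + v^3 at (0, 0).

Type A2, Milnor number mu = 2.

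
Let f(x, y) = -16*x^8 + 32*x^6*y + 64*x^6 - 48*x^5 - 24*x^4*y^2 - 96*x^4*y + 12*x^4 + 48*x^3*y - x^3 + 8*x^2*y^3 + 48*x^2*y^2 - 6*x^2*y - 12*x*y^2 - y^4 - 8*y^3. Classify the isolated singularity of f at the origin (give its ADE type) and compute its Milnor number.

The Hessian of f at 0 has rank 0. Corank 2; j^3 = -(x + 2*y)^3 is a perfect cube, so E-series; the 4-jet and mu = 6 give E_6.

Type E_6, Milnor number mu = 6.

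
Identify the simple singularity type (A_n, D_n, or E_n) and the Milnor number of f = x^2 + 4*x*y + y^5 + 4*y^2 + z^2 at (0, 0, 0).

The Hessian of f at 0 has rank 2. Corank 1: A-series; mu = 4 gives A_4.

Type A_4, Milnor number mu = 4.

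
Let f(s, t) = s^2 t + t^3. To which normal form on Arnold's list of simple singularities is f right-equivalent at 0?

The Hessian of f at 0 has rank 0. Corank 2; j^3 = t*(s^2 + t^2) splits into three distinct lines over C (the quadratic factor has nonzero discriminant), so D_4.

D4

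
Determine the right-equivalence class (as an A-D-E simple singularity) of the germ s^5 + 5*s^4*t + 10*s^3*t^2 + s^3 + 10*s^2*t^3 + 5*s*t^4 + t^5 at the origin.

The Hessian of f at 0 has rank 0. Corank 2; j^3 = s^3 is a perfect cube, so E-series; the 5-jet and mu = 8 give E_8.

E8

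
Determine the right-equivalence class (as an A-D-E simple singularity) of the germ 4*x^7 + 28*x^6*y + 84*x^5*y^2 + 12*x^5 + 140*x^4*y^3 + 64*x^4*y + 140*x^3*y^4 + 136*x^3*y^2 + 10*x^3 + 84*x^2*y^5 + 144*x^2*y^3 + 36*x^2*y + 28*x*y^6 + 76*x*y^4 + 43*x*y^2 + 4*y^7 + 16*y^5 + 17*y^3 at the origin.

D_4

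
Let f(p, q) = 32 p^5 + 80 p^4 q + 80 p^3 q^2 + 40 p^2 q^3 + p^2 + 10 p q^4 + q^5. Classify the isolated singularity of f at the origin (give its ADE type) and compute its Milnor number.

The Hessian of f at 0 has rank 1. Corank 1: A-series; mu = 4 gives A_4.

Type A_4, Milnor number mu = 4.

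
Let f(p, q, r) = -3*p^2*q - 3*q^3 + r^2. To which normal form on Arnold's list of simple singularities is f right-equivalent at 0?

D4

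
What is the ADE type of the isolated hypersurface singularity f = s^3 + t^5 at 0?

E8

The Hessian of f at 0 is [[0, 0], [0, 0]] with rank 0, so corank 2. A Groebner basis of the Jacobian ideal J(f) in C{s,t} is {t^4, s^2}; counting standard monomials gives mu = 8. Corank 2; j^3 = s^3 is a perfect cube, so E-series; the 5-jet and mu = 8 give E_8.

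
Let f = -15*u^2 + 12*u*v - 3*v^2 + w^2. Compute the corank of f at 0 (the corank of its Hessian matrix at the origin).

0

The Hessian at 0 is [[-30, 12, 0], [12, -6, 0], [0, 0, 2]] of rank 3; hence corank 0.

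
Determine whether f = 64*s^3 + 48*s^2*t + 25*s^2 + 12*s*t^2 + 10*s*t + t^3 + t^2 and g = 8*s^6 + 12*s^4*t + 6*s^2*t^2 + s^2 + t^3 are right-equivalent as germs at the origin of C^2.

Yes.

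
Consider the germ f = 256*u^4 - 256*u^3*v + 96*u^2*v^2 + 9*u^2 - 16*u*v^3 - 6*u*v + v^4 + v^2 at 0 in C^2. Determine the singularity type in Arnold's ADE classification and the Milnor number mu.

Type A_{3}, Milnor number mu = 3.

The Hessian of f at 0 has rank 1. Corank 1: A-series; mu = 3 gives A_3.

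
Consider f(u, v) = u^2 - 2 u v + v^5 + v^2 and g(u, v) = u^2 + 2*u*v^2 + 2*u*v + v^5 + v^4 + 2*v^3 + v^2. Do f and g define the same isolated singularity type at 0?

Yes.

The Hessian of f at 0 is [[2, -2], [-2, 2]] with rank 1, so corank 1. A Groebner basis of the Jacobian ideal J(f) in C{u,v} is {v^4, u - v}; counting standard monomials gives mu = 4. Corank 1: A-series; mu = 4 gives A_4. The Hessian of g at 0 is [[2, 2], [2, 2]] with rank 1, so corank 1. A Groebner basis of the Jacobian ideal J(g) in C{u,v} is {u^2 + 2*u*v - u - v, u + v^2 + v}; counting standard monomials gives mu = 4. Corank 1: A-series; mu = 4 gives A_4. Both have type A_4, hence right-equivalent.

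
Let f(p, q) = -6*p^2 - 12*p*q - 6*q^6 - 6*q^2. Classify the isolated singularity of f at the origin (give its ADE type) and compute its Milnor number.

Type A_{5}, Milnor number mu = 5.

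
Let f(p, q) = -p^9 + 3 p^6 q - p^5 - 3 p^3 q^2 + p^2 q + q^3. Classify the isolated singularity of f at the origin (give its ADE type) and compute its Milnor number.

Type D_4, Milnor number mu = 4.

The Hessian of f at 0 is [[0, 0], [0, 0]] with rank 0, so corank 2. A Groebner basis of the Jacobian ideal J(f) in C{p,q} is {q^3, p^2 + 3*q^2, p*q}; counting standard monomials gives mu = 4. Corank 2; j^3 = q*(p^2 + q^2) splits into three distinct lines over C (the quadratic factor has nonzero discriminant), so D_4.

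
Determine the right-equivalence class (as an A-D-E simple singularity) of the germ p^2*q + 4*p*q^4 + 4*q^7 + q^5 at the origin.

The Hessian of f at 0 has rank 0. Corank 2; j^3 = p^2*q has shape L^2 M (L != M), so D-series; mu = 6 gives D_6.

D_{6}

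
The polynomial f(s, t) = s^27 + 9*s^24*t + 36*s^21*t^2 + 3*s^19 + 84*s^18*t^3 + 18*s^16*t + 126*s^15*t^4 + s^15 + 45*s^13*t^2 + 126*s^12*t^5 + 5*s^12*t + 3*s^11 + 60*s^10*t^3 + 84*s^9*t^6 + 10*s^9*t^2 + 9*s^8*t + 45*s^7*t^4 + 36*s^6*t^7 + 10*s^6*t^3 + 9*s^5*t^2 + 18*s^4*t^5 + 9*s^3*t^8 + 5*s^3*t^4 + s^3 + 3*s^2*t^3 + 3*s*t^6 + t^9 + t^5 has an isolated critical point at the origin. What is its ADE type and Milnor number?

The Hessian of f at 0 has rank 0. Corank 2; j^3 = s^3 is a perfect cube, so E-series; the 5-jet and mu = 8 give E_8.

Type E_{8}, Milnor number mu = 8.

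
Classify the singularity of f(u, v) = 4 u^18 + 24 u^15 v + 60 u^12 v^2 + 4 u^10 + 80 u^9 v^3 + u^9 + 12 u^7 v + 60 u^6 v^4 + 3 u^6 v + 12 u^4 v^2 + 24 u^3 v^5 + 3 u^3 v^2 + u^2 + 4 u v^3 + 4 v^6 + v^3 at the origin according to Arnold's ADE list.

A_{2}

The Hessian of f at 0 has rank 1. Corank 1: A-series; mu = 2 gives A_2.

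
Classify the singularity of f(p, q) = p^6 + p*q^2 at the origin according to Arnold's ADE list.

D_{7}

The Hessian of f at 0 has rank 0. Corank 2; j^3 = p*q^2 has shape L^2 M (L != M), so D-series; mu = 7 gives D_7.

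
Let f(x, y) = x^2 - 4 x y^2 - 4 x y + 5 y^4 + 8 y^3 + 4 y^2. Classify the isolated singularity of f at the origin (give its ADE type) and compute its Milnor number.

Type A3, Milnor number mu = 3.

The Hessian of f at 0 is [[2, -4], [-4, 8]] with rank 1, so corank 1. A Groebner basis of the Jacobian ideal J(f) in C{x,y} is {x^2 - 2*x + 4*y, x*y - x + 2*y, -x/2 + y^2 + y}; counting standard monomials gives mu = 3. Corank 1: A-series; mu = 3 gives A_3.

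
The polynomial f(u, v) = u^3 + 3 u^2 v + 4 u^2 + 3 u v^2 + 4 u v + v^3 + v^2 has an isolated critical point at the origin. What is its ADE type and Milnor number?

The Hessian of f at 0 has rank 1. Corank 1: A-series; mu = 2 gives A_2.

Type A_{2}, Milnor number mu = 2.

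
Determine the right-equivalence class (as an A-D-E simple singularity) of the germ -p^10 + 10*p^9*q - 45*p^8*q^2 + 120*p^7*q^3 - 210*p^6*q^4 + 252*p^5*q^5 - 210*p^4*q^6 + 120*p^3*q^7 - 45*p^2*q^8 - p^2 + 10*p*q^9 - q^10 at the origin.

A9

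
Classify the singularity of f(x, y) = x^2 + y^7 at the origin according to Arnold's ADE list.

A6

The Hessian of f at 0 has rank 1. Corank 1: A-series; mu = 6 gives A_6.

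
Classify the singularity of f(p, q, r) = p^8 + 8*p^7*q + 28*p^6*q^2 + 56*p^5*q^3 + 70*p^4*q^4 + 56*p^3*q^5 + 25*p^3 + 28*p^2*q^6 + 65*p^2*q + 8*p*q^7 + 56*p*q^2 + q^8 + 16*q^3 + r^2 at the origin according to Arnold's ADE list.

D9

The Hessian of f at 0 is [[0, 0, 0], [0, 0, 0], [0, 0, 2]] with rank 1, so corank 2. A Groebner basis of the Jacobian ideal J(f) in C{p,q,r} is {-390625*p*q/8 + q^7 - 78125*q^2/2, p*q^2 + 4*q^3/5, p^2 + 9*p*q/5 + 4*q^2/5, r}; counting standard monomials gives mu = 9. Corank 2; j^3 = (p + q)*(5*p + 4*q)^2 has shape L^2 M (L != M), so D-series; mu = 9 gives D_9.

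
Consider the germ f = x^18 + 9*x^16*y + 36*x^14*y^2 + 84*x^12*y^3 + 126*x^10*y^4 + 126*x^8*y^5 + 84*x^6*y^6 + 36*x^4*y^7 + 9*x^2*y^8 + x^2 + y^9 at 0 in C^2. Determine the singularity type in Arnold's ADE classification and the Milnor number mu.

The Hessian of f at 0 has rank 1. Corank 1: A-series; mu = 8 gives A_8.

Type A_8, Milnor number mu = 8.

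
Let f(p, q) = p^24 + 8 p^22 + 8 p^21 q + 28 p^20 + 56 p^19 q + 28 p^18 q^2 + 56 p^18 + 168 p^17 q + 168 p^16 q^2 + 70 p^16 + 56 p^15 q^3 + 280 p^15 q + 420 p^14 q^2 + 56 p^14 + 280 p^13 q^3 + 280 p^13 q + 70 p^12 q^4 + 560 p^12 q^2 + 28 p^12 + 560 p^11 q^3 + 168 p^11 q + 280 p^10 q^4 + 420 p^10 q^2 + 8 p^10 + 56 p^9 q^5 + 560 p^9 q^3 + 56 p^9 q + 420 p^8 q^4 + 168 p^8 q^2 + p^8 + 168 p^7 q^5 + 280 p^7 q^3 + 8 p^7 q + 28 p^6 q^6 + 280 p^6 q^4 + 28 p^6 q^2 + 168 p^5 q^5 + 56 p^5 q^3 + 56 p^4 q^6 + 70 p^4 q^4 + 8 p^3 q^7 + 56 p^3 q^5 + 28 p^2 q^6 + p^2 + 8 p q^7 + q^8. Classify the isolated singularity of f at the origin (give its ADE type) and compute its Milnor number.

Type A_7, Milnor number mu = 7.

The Hessian of f at 0 is [[2, 0], [0, 0]] with rank 1, so corank 1. A Groebner basis of the Jacobian ideal J(f) in C{p,q} is {q^7, p}; counting standard monomials gives mu = 7. Corank 1: A-series; mu = 7 gives A_7.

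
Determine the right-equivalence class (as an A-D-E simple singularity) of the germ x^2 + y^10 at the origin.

The Hessian of f at 0 has rank 1. Corank 1: A-series; mu = 9 gives A_9.

A_{9}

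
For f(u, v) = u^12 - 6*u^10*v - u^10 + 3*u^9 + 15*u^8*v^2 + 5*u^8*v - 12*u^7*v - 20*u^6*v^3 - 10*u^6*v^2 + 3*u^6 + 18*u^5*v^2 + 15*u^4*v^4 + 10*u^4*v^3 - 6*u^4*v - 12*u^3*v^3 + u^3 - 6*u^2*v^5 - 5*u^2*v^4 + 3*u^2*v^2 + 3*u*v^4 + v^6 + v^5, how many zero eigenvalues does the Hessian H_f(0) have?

2

Hessian at 0 has rank 0.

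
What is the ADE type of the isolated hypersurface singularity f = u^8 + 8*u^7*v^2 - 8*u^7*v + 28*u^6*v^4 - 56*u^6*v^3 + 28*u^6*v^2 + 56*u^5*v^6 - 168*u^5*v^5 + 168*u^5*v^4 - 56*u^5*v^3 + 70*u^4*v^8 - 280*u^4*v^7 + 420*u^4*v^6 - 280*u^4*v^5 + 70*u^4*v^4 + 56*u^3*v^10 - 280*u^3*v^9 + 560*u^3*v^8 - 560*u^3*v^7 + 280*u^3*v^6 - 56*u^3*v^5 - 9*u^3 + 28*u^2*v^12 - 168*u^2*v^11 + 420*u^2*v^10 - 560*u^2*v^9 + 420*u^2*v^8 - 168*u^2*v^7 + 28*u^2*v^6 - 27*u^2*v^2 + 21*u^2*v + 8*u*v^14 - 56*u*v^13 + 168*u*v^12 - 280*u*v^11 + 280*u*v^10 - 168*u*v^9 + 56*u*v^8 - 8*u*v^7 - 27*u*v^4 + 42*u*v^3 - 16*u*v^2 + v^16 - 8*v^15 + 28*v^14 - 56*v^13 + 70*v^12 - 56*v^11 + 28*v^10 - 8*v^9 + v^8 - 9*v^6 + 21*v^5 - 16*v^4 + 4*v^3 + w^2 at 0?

D_{9}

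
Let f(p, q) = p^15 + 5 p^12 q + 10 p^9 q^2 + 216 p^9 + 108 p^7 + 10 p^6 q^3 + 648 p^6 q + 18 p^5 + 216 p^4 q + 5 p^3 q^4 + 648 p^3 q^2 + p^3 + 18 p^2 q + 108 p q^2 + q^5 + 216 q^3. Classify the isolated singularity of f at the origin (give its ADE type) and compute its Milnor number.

Type E_{8}, Milnor number mu = 8.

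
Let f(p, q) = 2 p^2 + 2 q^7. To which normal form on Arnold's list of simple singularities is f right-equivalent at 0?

A_{6}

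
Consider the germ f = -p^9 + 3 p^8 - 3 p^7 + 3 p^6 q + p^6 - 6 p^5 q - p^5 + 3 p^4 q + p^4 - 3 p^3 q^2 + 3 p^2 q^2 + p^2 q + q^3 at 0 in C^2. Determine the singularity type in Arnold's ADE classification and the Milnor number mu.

The Hessian of f at 0 has rank 0. Corank 2; j^3 = q*(p^2 + q^2) splits into three distinct lines over C (the quadratic factor has nonzero discriminant), so D_4.

Type D4, Milnor number mu = 4.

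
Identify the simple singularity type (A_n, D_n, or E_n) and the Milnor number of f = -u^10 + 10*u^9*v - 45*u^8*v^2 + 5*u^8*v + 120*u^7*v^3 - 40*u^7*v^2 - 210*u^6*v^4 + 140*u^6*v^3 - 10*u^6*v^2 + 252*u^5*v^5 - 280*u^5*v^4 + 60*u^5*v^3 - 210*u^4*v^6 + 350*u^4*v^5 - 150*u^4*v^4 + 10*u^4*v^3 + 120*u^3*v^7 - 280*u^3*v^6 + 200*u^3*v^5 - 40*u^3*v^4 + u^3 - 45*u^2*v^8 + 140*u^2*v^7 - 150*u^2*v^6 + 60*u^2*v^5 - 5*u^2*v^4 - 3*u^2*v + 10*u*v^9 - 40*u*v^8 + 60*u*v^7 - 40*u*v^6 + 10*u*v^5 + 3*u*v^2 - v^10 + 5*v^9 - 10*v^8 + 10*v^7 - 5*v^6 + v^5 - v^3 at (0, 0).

Type E_{8}, Milnor number mu = 8.

The Hessian of f at 0 is [[0, 0], [0, 0]] with rank 0, so corank 2. A Groebner basis of the Jacobian ideal J(f) in C{u,v} is {v^4, u^2 - 2*u*v + v^2}; counting standard monomials gives mu = 8. Corank 2; j^3 = (u - v)^3 is a perfect cube, so E-series; the 5-jet and mu = 8 give E_8.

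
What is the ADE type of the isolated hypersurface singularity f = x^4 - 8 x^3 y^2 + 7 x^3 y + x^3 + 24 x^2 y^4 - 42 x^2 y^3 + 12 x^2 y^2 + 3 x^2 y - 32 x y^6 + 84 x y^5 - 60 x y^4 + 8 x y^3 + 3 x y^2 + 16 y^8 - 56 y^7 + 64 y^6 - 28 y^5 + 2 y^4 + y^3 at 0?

E_{7}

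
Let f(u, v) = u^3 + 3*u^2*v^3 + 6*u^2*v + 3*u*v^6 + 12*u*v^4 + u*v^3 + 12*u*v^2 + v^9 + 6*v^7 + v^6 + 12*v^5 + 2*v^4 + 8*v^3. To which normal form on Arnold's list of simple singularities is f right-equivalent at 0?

The Hessian of f at 0 is [[0, 0], [0, 0]] with rank 0, so corank 2. A Groebner basis of the Jacobian ideal J(f) in C{u,v} is {u^3 + 6*u^2*v + 48*u^2 + 192*u*v + 192*v^2, -6*u^2 + u*v^2 - 24*u*v - 24*v^2, 3*u^2 + 12*u*v + v^3 + 12*v^2}; counting standard monomials gives mu = 7. Corank 2; j^3 = (u + 2*v)^3 is a perfect cube, so E-series; the 4-jet and mu = 7 give E_7.

E7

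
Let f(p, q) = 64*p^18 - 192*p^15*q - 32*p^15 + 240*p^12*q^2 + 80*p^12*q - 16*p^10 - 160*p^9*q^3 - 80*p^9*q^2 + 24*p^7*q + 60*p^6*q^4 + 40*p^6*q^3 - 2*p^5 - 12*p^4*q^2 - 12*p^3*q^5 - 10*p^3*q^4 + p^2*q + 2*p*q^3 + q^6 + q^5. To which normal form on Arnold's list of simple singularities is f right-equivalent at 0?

D_{7}

The Hessian of f at 0 has rank 0. Corank 2; j^3 = p^2*q has shape L^2 M (L != M), so D-series; mu = 7 gives D_7.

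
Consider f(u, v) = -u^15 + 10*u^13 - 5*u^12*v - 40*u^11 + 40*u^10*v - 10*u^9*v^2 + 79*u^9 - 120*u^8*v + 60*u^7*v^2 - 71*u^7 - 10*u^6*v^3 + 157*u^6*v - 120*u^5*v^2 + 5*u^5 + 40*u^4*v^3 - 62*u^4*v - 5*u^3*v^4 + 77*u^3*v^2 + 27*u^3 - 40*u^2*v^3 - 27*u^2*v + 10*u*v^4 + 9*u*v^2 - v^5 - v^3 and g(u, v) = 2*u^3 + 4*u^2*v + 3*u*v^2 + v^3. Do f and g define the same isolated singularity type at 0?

The Hessian of f at 0 has rank 0. Corank 2; j^3 = (3*u - v)^3 is a perfect cube, so E-series; the 5-jet and mu = 8 give E_8. The Hessian of g at 0 has rank 0. Corank 2; j^3 = (u + v)*(2*u^2 + 2*u*v + v^2) splits into three distinct lines over C (the quadratic factor has nonzero discriminant), so D_4. f is E_8 but g is D_4, hence not right-equivalent.

No.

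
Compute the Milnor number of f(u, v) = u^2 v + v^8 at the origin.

9

The Hessian of f at 0 has rank 0. Corank 2; j^3 = u^2*v has shape L^2 M (L != M), so D-series; mu = 9 gives D_9.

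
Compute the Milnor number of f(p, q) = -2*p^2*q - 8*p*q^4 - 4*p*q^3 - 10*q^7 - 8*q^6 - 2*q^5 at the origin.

8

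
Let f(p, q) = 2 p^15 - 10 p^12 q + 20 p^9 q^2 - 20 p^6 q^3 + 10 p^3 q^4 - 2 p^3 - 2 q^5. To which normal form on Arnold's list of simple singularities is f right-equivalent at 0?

The Hessian of f at 0 is [[0, 0], [0, 0]] with rank 0, so corank 2. A Groebner basis of the Jacobian ideal J(f) in C{p,q} is {q^4, p^2}; counting standard monomials gives mu = 8. Corank 2; j^3 = -2*p^3 is a perfect cube, so E-series; the 5-jet and mu = 8 give E_8.

E8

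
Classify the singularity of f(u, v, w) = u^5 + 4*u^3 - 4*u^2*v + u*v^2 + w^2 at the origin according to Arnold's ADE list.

The Hessian of f at 0 has rank 1. Corank 2; j^3 = u*(2*u - v)^2 has shape L^2 M (L != M), so D-series; mu = 6 gives D_6.

D6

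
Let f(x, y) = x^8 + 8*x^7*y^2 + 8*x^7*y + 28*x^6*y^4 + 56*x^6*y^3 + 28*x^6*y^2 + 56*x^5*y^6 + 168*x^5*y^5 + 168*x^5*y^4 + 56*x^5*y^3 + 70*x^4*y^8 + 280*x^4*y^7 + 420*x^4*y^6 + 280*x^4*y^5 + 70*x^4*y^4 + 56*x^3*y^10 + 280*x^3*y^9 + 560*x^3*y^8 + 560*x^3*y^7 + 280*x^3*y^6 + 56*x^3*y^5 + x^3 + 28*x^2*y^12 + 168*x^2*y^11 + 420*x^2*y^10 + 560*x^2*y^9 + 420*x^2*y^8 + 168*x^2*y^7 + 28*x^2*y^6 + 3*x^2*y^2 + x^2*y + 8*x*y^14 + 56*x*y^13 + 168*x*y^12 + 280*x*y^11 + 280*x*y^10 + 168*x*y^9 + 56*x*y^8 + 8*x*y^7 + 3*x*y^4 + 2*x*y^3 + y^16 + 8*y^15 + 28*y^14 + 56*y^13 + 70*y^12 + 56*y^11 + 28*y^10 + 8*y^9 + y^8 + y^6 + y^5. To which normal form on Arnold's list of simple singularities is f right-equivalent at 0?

D9

The Hessian of f at 0 has rank 0. Corank 2; j^3 = x^2*(x + y) has shape L^2 M (L != M), so D-series; mu = 9 gives D_9.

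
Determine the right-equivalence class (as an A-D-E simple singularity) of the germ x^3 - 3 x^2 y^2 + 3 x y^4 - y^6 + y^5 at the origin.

The Hessian of f at 0 has rank 0. Corank 2; j^3 = x^3 is a perfect cube, so E-series; the 5-jet and mu = 8 give E_8.

E_8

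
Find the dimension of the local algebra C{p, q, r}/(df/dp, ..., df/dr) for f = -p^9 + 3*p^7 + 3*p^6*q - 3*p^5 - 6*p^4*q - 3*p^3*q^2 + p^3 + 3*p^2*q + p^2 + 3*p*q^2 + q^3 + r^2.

The Hessian of f at 0 has rank 2. Corank 1: A-series; mu = 2 gives A_2.

2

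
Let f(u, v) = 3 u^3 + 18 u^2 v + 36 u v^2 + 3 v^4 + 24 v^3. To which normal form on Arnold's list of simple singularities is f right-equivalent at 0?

E_{6}

The Hessian of f at 0 has rank 0. Corank 2; j^3 = 3*(u + 2*v)^3 is a perfect cube, so E-series; the 4-jet and mu = 6 give E_6.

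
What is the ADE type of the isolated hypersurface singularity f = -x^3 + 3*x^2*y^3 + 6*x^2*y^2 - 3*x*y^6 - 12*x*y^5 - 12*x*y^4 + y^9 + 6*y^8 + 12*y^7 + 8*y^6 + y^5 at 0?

The Hessian of f at 0 is [[0, 0], [0, 0]] with rank 0, so corank 2. A Groebner basis of the Jacobian ideal J(f) in C{x,y} is {-x^2/2 + x*y^3 + 2*x*y^2, y^4, x^3, x^2*y - 2*x^2 + 8*x*y^2}; counting standard monomials gives mu = 8. Corank 2; j^3 = -x^3 is a perfect cube, so E-series; the 5-jet and mu = 8 give E_8.

E_8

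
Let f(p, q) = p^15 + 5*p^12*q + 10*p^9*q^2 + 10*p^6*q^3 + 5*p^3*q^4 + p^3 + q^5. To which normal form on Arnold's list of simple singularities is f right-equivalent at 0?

The Hessian of f at 0 has rank 0. Corank 2; j^3 = p^3 is a perfect cube, so E-series; the 5-jet and mu = 8 give E_8.

E_8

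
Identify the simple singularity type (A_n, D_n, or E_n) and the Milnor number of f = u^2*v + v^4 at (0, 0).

Type D_5, Milnor number mu = 5.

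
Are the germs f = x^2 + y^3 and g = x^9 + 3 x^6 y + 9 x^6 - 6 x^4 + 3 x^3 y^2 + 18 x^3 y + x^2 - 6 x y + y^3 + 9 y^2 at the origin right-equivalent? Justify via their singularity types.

Yes.

The Hessian of f at 0 has rank 1. Corank 1: A-series; mu = 2 gives A_2. The Hessian of g at 0 has rank 1. Corank 1: A-series; mu = 2 gives A_2. Both have type A_2, hence right-equivalent.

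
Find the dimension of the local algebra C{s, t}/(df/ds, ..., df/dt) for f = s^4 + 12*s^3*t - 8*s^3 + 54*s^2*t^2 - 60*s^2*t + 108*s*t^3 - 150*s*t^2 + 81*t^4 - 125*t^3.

6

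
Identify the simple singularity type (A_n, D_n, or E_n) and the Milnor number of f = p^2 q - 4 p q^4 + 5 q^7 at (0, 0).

Type D8, Milnor number mu = 8.

The Hessian of f at 0 is [[0, 0], [0, 0]] with rank 0, so corank 2. A Groebner basis of the Jacobian ideal J(f) in C{p,q} is {2*p^2/3 + p*q^3, -p*q/2 + q^4, p^3, p^2*q}; counting standard monomials gives mu = 8. Corank 2; j^3 = p^2*q has shape L^2 M (L != M), so D-series; mu = 8 gives D_8.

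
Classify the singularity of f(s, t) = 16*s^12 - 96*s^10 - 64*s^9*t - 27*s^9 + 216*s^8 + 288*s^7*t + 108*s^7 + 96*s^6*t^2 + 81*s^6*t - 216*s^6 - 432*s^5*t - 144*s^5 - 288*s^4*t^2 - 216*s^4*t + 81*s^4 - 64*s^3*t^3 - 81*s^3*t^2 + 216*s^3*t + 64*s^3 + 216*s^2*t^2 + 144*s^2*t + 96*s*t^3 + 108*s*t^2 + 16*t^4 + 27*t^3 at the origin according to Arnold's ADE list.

E_6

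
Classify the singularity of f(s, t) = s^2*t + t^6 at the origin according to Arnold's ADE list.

D7

The Hessian of f at 0 is [[0, 0], [0, 0]] with rank 0, so corank 2. A Groebner basis of the Jacobian ideal J(f) in C{s,t} is {s^2/6 + t^5, s^3, s*t}; counting standard monomials gives mu = 7. Corank 2; j^3 = s^2*t has shape L^2 M (L != M), so D-series; mu = 7 gives D_7.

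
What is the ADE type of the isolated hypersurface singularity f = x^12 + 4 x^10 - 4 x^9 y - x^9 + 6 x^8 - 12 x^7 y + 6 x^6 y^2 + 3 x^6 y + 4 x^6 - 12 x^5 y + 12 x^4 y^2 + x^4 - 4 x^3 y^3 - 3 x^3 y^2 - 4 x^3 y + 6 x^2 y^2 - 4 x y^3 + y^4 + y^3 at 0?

E6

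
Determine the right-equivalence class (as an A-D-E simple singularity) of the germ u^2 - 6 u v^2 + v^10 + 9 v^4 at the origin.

The Hessian of f at 0 has rank 1. Corank 1: A-series; mu = 9 gives A_9.

A_{9}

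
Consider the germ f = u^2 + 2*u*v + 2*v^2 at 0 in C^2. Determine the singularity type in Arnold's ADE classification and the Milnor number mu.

The Hessian of f at 0 has rank 2. Corank 0: nondegenerate Morse point, so A_1.

Type A_{1}, Milnor number mu = 1.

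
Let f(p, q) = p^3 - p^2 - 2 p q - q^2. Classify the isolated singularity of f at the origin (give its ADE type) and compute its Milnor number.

The Hessian of f at 0 has rank 1. Corank 1: A-series; mu = 2 gives A_2.

Type A_{2}, Milnor number mu = 2.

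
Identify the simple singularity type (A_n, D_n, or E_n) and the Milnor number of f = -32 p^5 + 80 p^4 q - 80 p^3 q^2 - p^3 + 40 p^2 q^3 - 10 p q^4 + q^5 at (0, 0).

Type E_8, Milnor number mu = 8.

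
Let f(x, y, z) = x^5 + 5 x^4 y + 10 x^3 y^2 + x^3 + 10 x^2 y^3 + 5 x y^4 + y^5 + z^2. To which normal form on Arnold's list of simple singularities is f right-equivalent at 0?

E_8

The Hessian of f at 0 is [[0, 0, 0], [0, 0, 0], [0, 0, 2]] with rank 1, so corank 2. A Groebner basis of the Jacobian ideal J(f) in C{x,y,z} is {y^5, x*y^3 + y^4/4, x^2, z}; counting standard monomials gives mu = 8. Corank 2; j^3 = x^3 is a perfect cube, so E-series; the 5-jet and mu = 8 give E_8.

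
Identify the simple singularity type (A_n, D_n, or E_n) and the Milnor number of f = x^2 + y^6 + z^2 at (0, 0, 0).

The Hessian of f at 0 is [[2, 0, 0], [0, 0, 0], [0, 0, 2]] with rank 2, so corank 1. A Groebner basis of the Jacobian ideal J(f) in C{x,y,z} is {y^5, x, z}; counting standard monomials gives mu = 5. Corank 1: A-series; mu = 5 gives A_5.

Type A5, Milnor number mu = 5.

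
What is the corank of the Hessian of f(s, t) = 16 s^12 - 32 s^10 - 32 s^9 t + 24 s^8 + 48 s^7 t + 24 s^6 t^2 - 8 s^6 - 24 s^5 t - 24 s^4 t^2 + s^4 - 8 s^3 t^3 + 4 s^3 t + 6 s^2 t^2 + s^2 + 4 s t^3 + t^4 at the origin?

1

Hessian at 0 has rank 1.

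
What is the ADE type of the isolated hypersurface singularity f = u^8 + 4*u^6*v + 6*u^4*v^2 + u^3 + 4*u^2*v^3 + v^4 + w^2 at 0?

The Hessian of f at 0 is [[0, 0, 0], [0, 0, 0], [0, 0, 2]] with rank 1, so corank 2. A Groebner basis of the Jacobian ideal J(f) in C{u,v,w} is {v^3, u^2, w}; counting standard monomials gives mu = 6. Corank 2; j^3 = u^3 is a perfect cube, so E-series; the 4-jet and mu = 6 give E_6.

E6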